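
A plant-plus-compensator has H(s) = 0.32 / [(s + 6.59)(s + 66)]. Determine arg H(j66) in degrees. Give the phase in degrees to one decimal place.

-129.3°

∠(j66 + 6.59) = arctan(66/6.59) = 84.30°
∠(j66 + 66) = arctan(66/66) = 45.00°
∠H(j66) = − (84.30° + 45.00°) = -129.30°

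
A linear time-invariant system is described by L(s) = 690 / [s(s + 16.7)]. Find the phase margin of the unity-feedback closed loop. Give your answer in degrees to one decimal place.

35.1°

Gain crossover: |L(jω)| = 1 at ω ≈ 23.8 rad/s.
∠L(j23.8) = −90° − arctan(23.8/16.7) ≈ -144.90°
PM = 180° + (-144.90°) = 35.10°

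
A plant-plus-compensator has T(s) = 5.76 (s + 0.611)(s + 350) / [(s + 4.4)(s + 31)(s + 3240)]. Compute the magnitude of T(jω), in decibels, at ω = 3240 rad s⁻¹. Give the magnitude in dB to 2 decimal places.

|j3240 + 0.611| = √(3240² + 0.611²) = 3240
|j3240 + 350| = √(3240² + 350²) = 3259
|j3240 + 4.4| = √(3240² + 4.4²) = 3240
|j3240 + 31| = √(3240² + 31²) = 3240
|j3240 + 3240| = √(3240² + 3240²) = 4582
|T(j3240)| = 5.76 × 3240 × 3259 / (3240 × 3240 × 4582) = 0.0012643
20 log₁₀(0.0012643) = -57.963 dB

-57.96 dB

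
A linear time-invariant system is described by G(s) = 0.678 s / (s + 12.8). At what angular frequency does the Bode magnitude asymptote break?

The single real pole at s = −12.8 gives a corner at ω = 12.8 rad/s.

12.8 rad/s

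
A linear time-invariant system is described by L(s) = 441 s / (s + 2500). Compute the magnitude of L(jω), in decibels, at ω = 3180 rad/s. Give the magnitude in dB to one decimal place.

|j3180| = 3180
|j3180 + 2500| = √(3180² + 2500²) = 4045
|L(j3180)| = 441 × 3180 / 4045 = 346.69
20 log₁₀(346.69) = 50.80 dB

50.8 dB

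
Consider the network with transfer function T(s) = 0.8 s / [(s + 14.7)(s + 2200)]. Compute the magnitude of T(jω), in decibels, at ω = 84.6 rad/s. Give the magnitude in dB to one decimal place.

|j84.6| = 84.6
|j84.6 + 14.7| = √(84.6² + 14.7²) = 85.87
|j84.6 + 2200| = √(84.6² + 2200²) = 2202
|T(j84.6)| = 0.8 × 84.6 / (85.87 × 2202) = 0.000358
20 log₁₀(0.000358) = -68.92 dB

-68.9 dB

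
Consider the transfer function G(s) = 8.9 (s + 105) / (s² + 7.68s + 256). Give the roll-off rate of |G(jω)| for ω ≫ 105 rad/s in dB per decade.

-20 dB/decade

With 1 zero and 2 poles, the high-frequency asymptotic slope is 20 × (1 − 2) = -20 dB/decade.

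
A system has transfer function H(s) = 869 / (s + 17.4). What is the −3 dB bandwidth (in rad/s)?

For a single-pole low-pass, the −3 dB point is at the pole: ω = 17.4 rad/s.

17.4 rad/s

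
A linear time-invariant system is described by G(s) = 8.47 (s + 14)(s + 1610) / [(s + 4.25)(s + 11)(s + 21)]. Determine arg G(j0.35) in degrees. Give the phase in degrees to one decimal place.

∠(j0.35 + 14) = arctan(0.35/14) = 1.43°
∠(j0.35 + 1610) = arctan(0.35/1610) = 0.01°
∠(j0.35 + 4.25) = arctan(0.35/4.25) = 4.71°
∠(j0.35 + 11) = arctan(0.35/11) = 1.82°
∠(j0.35 + 21) = arctan(0.35/21) = 0.95°
∠G(j0.35) = 1.43° + 0.01° − (4.71° + 1.82° + 0.95°) = -6.04°

-6.0°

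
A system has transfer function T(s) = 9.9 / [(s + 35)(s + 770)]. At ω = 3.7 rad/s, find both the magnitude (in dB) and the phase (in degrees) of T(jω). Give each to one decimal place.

|j3.7 + 35| = √(3.7² + 35²) = 35.2
|j3.7 + 770| = √(3.7² + 770²) = 770
|T(j3.7)| = 9.9 / (35.2 × 770) = 0.00036531
20 log₁₀(0.00036531) = -68.75 dB
∠(j3.7 + 35) = arctan(3.7/35) = 6.03°
∠(j3.7 + 770) = arctan(3.7/770) = 0.28°
∠T(j3.7) = − (6.03° + 0.28°) = -6.31°

|T| = -68.7 dB, ∠T = -6.3°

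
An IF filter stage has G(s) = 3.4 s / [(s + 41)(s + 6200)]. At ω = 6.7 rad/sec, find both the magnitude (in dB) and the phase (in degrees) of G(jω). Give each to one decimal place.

|j6.7| = 6.7
|j6.7 + 41| = √(6.7² + 41²) = 41.54
|j6.7 + 6200| = √(6.7² + 6200²) = 6200
|G(j6.7)| = 3.4 × 6.7 / (41.54 × 6200) = 8.8441e-05
20 log₁₀(8.8441e-05) = -81.07 dB
∠(j6.7) = 90.00°
∠(j6.7 + 41) = arctan(6.7/41) = 9.28°
∠(j6.7 + 6200) = arctan(6.7/6200) = 0.06°
∠G(j6.7) = 90.00° − (9.28° + 0.06°) = 80.66°

|G| = -81.1 dB, ∠G = 80.7°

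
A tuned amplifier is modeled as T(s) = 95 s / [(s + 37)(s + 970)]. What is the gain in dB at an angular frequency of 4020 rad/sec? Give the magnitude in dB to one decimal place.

|j4020| = 4020
|j4020 + 37| = √(4020² + 37²) = 4020
|j4020 + 970| = √(4020² + 970²) = 4135
|T(j4020)| = 95 × 4020 / (4020 × 4135) = 0.022972
20 log₁₀(0.022972) = -32.78 dB

-32.8 dB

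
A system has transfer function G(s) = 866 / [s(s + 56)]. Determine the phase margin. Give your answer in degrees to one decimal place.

Gain crossover: |G(jω)| = 1 at ω ≈ 14.9 rad/sec.
∠G(j14.9) = −90° − arctan(14.9/56) ≈ -104.94°
PM = 180° + (-104.94°) = 75.06°

75.1 deg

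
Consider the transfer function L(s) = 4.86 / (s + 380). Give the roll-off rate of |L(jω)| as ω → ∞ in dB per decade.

-20 dB/decade

With 0 zeros and 1 pole, the high-frequency asymptotic slope is 20 × (0 − 1) = -20 dB/decade.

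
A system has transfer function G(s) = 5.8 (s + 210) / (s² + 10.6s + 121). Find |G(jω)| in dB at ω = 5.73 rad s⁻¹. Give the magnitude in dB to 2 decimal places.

|j5.73 + 210| = √(5.73² + 210²) = 210.1
|(j5.73)² + 10.6(j5.73) + 121| = |88.167 + j60.738| = 107.1
|G(j5.73)| = 5.8 × 210.1 / 107.1 = 11.381
20 log₁₀(11.381) = 21.123 dB

21.12 dB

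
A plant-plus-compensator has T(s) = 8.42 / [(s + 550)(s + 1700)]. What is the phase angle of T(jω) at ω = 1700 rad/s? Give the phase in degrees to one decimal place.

∠(j1700 + 550) = arctan(1700/550) = 72.07°
∠(j1700 + 1700) = arctan(1700/1700) = 45.00°
∠T(j1700) = − (72.07° + 45.00°) = -117.07°

-117.1°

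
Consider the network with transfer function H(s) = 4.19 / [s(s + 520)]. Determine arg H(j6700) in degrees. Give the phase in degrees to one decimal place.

-175.6 deg

∠(j6700 + 520) = arctan(6700/520) = 85.56°
∠(j6700) = 90.00°
∠H(j6700) = − (85.56° + 90.00°) = -175.56°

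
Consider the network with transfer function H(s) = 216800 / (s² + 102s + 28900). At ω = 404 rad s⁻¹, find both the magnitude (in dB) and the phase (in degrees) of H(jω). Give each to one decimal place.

|H| = 3.8 dB, ∠H = -162.9°

|(j404)² + 102(j404) + 28900| = |-1.3432e+05 + j41208| = 1.405e+05
|H(j404)| = 216800 / 1.405e+05 = 1.5431
20 log₁₀(1.5431) = 3.77 dB
∠[(j404)² + 102(j404) + 28900] = ∠[-1.3432e+05 + j41208] = 162.94°
∠H(j404) = −162.94° = -162.94°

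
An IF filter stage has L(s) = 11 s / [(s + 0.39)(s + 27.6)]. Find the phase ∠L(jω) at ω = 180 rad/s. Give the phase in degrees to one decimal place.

∠(j180) = 90.00°
∠(j180 + 0.39) = arctan(180/0.39) = 89.88°
∠(j180 + 27.6) = arctan(180/27.6) = 81.28°
∠L(j180) = 90.00° − (89.88° + 81.28°) = -81.16°

-81.2 deg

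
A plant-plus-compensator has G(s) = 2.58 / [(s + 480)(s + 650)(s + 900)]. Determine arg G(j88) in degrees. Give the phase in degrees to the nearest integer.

∠(j88 + 480) = arctan(88/480) = 10.39°
∠(j88 + 650) = arctan(88/650) = 7.71°
∠(j88 + 900) = arctan(88/900) = 5.58°
∠G(j88) = − (10.39° + 7.71° + 5.58°) = -23.68°

-24°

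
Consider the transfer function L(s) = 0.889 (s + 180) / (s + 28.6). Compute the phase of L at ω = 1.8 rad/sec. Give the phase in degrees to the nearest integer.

-3°

∠(j1.8 + 180) = arctan(1.8/180) = 0.57°
∠(j1.8 + 28.6) = arctan(1.8/28.6) = 3.60°
∠L(j1.8) = 0.57° − 3.60° = -3.03°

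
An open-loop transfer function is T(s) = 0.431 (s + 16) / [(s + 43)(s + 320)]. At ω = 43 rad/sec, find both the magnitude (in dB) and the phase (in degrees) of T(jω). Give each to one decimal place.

|T| = -59.9 dB, ∠T = 16.9°

|j43 + 16| = √(43² + 16²) = 45.88
|j43 + 43| = √(43² + 43²) = 60.81
|j43 + 320| = √(43² + 320²) = 322.9
|T(j43)| = 0.431 × 45.88 / (60.81 × 322.9) = 0.0010071
20 log₁₀(0.0010071) = -59.94 dB
∠(j43 + 16) = arctan(43/16) = 69.59°
∠(j43 + 43) = arctan(43/43) = 45.00°
∠(j43 + 320) = arctan(43/320) = 7.65°
∠T(j43) = 69.59° − (45.00° + 7.65°) = 16.94°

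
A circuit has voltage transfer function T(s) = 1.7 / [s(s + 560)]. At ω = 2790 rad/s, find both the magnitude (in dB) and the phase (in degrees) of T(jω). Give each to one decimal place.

|T| = -133.4 dB, ∠T = -168.7°

|j2790 + 560| = √(2790² + 560²) = 2846
|j2790| = 2790
|T(j2790)| = 1.7 / (2846 × 2790) = 2.1412e-07
20 log₁₀(2.1412e-07) = -133.39 dB
∠(j2790 + 560) = arctan(2790/560) = 78.65°
∠(j2790) = 90.00°
∠T(j2790) = − (78.65° + 90.00°) = -168.65°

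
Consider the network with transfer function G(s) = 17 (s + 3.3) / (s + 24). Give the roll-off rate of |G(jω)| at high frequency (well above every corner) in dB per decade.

0 dB/decade

With 1 zero and 1 pole, the high-frequency asymptotic slope is 20 × (1 − 1) = 0 dB/decade.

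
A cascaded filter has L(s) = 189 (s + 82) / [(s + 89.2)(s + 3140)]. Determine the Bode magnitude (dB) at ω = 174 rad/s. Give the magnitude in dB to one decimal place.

|j174 + 82| = √(174² + 82²) = 192.4
|j174 + 89.2| = √(174² + 89.2²) = 195.5
|j174 + 3140| = √(174² + 3140²) = 3145
|L(j174)| = 189 × 192.4 / (195.5 × 3145) = 0.059122
20 log₁₀(0.059122) = -24.56 dB

-24.6 dB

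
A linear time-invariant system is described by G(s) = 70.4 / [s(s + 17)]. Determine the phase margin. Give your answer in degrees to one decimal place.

Gain crossover: |G(jω)| = 1 at ω ≈ 4.03 rad s⁻¹.
∠G(j4.03) = −90° − arctan(4.03/17) ≈ -103.33°
PM = 180° + (-103.33°) = 76.67°

76.7 deg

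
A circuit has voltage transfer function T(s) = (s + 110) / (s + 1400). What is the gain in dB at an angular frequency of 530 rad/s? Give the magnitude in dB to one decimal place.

|j530 + 110| = √(530² + 110²) = 541.3
|j530 + 1400| = √(530² + 1400²) = 1497
|T(j530)| = 1 × 541.3 / 1497 = 0.3616
20 log₁₀(0.3616) = -8.84 dB

-8.8 dB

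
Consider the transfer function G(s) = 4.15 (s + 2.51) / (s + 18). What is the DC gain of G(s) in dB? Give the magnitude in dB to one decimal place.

-4.8 dB

G(0) = 4.15 × 2.51 / 18 = 0.57869
20 log₁₀(0.57869) = -4.75 dB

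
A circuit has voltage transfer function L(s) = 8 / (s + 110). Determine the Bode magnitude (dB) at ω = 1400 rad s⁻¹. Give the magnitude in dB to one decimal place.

|j1400 + 110| = √(1400² + 110²) = 1404
|L(j1400)| = 8 / 1404 = 0.0056967
20 log₁₀(0.0056967) = -44.89 dB

-44.9 dB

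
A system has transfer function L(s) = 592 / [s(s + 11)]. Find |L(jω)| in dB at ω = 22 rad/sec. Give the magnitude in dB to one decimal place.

|j22 + 11| = √(22² + 11²) = 24.6
|j22| = 22
|L(j22)| = 592 / (24.6 × 22) = 1.094
20 log₁₀(1.094) = 0.78 dB

0.8 dB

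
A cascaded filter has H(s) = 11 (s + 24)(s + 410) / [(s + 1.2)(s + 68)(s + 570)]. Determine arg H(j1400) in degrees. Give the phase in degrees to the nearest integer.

-82°

∠(j1400 + 24) = arctan(1400/24) = 89.02°
∠(j1400 + 410) = arctan(1400/410) = 73.68°
∠(j1400 + 1.2) = arctan(1400/1.2) = 89.95°
∠(j1400 + 68) = arctan(1400/68) = 87.22°
∠(j1400 + 570) = arctan(1400/570) = 67.85°
∠H(j1400) = 89.02° + 73.68° − (89.95° + 87.22° + 67.85°) = -82.32°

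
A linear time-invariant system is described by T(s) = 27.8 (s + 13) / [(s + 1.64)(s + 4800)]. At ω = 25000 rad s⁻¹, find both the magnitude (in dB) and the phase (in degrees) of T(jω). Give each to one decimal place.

|T| = -59.2 dB, ∠T = -79.2 deg

|j25000 + 13| = √(25000² + 13²) = 2.5e+04
|j25000 + 1.64| = √(25000² + 1.64²) = 2.5e+04
|j25000 + 4800| = √(25000² + 4800²) = 2.546e+04
|T(j25000)| = 27.8 × 2.5e+04 / (2.5e+04 × 2.546e+04) = 0.0010921
20 log₁₀(0.0010921) = -59.24 dB
∠(j25000 + 13) = arctan(25000/13) = 89.97°
∠(j25000 + 1.64) = arctan(25000/1.64) = 90.00°
∠(j25000 + 4800) = arctan(25000/4800) = 79.13°
∠T(j25000) = 89.97° − (90.00° + 79.13°) = -79.16°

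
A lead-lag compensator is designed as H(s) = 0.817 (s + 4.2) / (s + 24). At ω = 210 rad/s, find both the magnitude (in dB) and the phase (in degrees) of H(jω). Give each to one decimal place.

|H| = -1.8 dB, ∠H = 5.4 deg

|j210 + 4.2| = √(210² + 4.2²) = 210
|j210 + 24| = √(210² + 24²) = 211.4
|H(j210)| = 0.817 × 210 / 211.4 = 0.81188
20 log₁₀(0.81188) = -1.81 dB
∠(j210 + 4.2) = arctan(210/4.2) = 88.85°
∠(j210 + 24) = arctan(210/24) = 83.48°
∠H(j210) = 88.85° − 83.48° = 5.37°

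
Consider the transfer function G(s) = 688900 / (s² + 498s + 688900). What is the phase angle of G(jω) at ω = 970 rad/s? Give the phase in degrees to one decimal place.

∠[(j970)² + 498(j970) + 688900] = ∠[-2.52e+05 + j4.8306e+05] = 117.55°
∠G(j970) = −117.55° = -117.55°

-117.5 deg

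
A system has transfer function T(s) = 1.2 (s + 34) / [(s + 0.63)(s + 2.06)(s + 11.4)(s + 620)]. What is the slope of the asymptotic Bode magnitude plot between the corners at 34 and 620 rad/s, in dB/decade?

-40 dB/decade

In this band the factors already past their corner are: zero at 34, pole at 0.63, pole at 2.06, pole at 11.4; net slope = -40 dB/decade.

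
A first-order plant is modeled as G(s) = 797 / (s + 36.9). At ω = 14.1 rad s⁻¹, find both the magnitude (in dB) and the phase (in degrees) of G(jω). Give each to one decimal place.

|j14.1 + 36.9| = √(14.1² + 36.9²) = 39.5
|G(j14.1)| = 797 / 39.5 = 20.176
20 log₁₀(20.176) = 26.10 dB
∠(j14.1 + 36.9) = arctan(14.1/36.9) = 20.91°
∠G(j14.1) = −20.91° = -20.91°

|G| = 26.1 dB, ∠G = -20.9 deg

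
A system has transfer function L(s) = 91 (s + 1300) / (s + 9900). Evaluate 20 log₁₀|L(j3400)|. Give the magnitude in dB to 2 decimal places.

|j3400 + 1300| = √(3400² + 1300²) = 3640
|j3400 + 9900| = √(3400² + 9900²) = 1.047e+04
|L(j3400)| = 91 × 3640 / 1.047e+04 = 31.645
20 log₁₀(31.645) = 30.006 dB

30.01 dB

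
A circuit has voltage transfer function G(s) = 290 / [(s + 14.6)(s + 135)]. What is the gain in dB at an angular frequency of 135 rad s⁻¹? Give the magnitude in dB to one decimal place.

-39.0 dB

|j135 + 14.6| = √(135² + 14.6²) = 135.8
|j135 + 135| = √(135² + 135²) = 190.9
|G(j135)| = 290 / (135.8 × 190.9) = 0.011186
20 log₁₀(0.011186) = -39.03 dB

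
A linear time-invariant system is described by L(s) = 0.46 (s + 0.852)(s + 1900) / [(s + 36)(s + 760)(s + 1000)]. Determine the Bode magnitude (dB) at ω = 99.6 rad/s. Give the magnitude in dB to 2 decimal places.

|j99.6 + 0.852| = √(99.6² + 0.852²) = 99.6
|j99.6 + 1900| = √(99.6² + 1900²) = 1903
|j99.6 + 36| = √(99.6² + 36²) = 105.9
|j99.6 + 760| = √(99.6² + 760²) = 766.5
|j99.6 + 1000| = √(99.6² + 1000²) = 1005
|L(j99.6)| = 0.46 × 99.6 × 1903 / (105.9 × 766.5 × 1005) = 0.0010686
20 log₁₀(0.0010686) = -59.424 dB

-59.42 dB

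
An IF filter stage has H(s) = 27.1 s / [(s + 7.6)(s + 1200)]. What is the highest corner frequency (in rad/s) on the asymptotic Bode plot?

1200 rad/s

Break frequencies occur at each pole and zero magnitude: 7.6 rad/s, 1200 rad/s.
The highest is 1200 rad/s.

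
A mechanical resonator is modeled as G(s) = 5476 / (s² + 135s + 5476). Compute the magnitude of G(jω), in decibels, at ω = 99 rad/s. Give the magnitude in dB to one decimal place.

-8.2 dB

|(j99)² + 135(j99) + 5476| = |-4325 + j13365| = 1.405e+04
|G(j99)| = 5476 / 1.405e+04 = 0.38982
20 log₁₀(0.38982) = -8.18 dB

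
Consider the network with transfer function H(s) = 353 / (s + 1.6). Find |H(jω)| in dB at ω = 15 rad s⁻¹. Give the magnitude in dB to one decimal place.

|j15 + 1.6| = √(15² + 1.6²) = 15.09
|H(j15)| = 353 / 15.09 = 23.401
20 log₁₀(23.401) = 27.38 dB

27.4 dB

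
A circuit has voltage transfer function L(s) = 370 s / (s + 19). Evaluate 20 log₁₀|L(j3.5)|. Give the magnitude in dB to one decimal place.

36.5 dB

|j3.5| = 3.5
|j3.5 + 19| = √(3.5² + 19²) = 19.32
|L(j3.5)| = 370 × 3.5 / 19.32 = 67.03
20 log₁₀(67.03) = 36.53 dB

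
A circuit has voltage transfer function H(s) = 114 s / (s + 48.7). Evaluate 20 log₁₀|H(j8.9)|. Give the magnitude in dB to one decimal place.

|j8.9| = 8.9
|j8.9 + 48.7| = √(8.9² + 48.7²) = 49.51
|H(j8.9)| = 114 × 8.9 / 49.51 = 20.494
20 log₁₀(20.494) = 26.23 dB

26.2 dB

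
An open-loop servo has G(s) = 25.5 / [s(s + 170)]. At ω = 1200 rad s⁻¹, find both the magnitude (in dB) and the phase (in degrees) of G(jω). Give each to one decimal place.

|G| = -95.1 dB, ∠G = -171.9°

|j1200 + 170| = √(1200² + 170²) = 1212
|j1200| = 1200
|G(j1200)| = 25.5 / (1212 × 1200) = 1.7533e-05
20 log₁₀(1.7533e-05) = -95.12 dB
∠(j1200 + 170) = arctan(1200/170) = 81.94°
∠(j1200) = 90.00°
∠G(j1200) = − (81.94° + 90.00°) = -171.94°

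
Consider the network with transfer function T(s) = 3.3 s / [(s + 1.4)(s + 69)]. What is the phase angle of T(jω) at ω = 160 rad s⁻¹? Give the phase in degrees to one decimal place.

∠(j160) = 90.00°
∠(j160 + 1.4) = arctan(160/1.4) = 89.50°
∠(j160 + 69) = arctan(160/69) = 66.67°
∠T(j160) = 90.00° − (89.50° + 66.67°) = -66.17°

-66.2°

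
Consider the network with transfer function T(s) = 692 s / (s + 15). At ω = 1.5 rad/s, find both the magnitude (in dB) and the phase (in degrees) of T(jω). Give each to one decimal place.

|j1.5| = 1.5
|j1.5 + 15| = √(1.5² + 15²) = 15.07
|T(j1.5)| = 692 × 1.5 / 15.07 = 68.857
20 log₁₀(68.857) = 36.76 dB
∠(j1.5) = 90.00°
∠(j1.5 + 15) = arctan(1.5/15) = 5.71°
∠T(j1.5) = 90.00° − 5.71° = 84.29°

|T| = 36.8 dB, ∠T = 84.3°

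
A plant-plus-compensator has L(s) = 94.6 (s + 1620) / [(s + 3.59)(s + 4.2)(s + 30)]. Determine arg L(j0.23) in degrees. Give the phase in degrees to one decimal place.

∠(j0.23 + 1620) = arctan(0.23/1620) = 0.01°
∠(j0.23 + 3.59) = arctan(0.23/3.59) = 3.67°
∠(j0.23 + 4.2) = arctan(0.23/4.2) = 3.13°
∠(j0.23 + 30) = arctan(0.23/30) = 0.44°
∠L(j0.23) = 0.01° − (3.67° + 3.13° + 0.44°) = -7.23°

-7.2 deg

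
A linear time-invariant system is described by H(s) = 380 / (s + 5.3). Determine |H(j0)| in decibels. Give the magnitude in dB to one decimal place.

37.1 dB

H(0) = 380 / 5.3 = 71.698
20 log₁₀(71.698) = 37.11 dB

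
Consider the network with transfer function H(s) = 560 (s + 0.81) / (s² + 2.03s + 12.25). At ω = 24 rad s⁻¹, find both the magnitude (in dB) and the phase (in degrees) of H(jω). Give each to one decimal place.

|j24 + 0.81| = √(24² + 0.81²) = 24.01
|(j24)² + 2.03(j24) + 12.25| = |-563.75 + j48.72| = 565.9
|H(j24)| = 560 × 24.01 / 565.9 = 23.765
20 log₁₀(23.765) = 27.52 dB
∠(j24 + 0.81) = arctan(24/0.81) = 88.07°
∠[(j24)² + 2.03(j24) + 12.25] = ∠[-563.75 + j48.72] = 175.06°
∠H(j24) = 88.07° − 175.06° = -86.99°

|H| = 27.5 dB, ∠H = -87.0°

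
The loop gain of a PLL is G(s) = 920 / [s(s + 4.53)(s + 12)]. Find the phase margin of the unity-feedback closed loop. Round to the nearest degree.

-1°

Gain crossover: |G(jω)| = 1 at ω ≈ 7.46 rad/sec.
∠G(j7.46) = −90° − arctan(7.46/4.53) − arctan(7.46/12) ≈ -180.60°
PM = 180° + (-180.60°) = -0.60°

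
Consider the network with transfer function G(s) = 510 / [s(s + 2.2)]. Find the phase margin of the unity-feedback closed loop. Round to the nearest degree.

6 deg

Gain crossover: |G(jω)| = 1 at ω ≈ 22.5 rad/sec.
∠G(j22.5) = −90° − arctan(22.5/2.2) ≈ -174.42°
PM = 180° + (-174.42°) = 5.58°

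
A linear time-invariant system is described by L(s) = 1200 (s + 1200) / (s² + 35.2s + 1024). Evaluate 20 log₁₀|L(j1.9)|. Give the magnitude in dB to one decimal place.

|j1.9 + 1200| = √(1.9² + 1200²) = 1200
|(j1.9)² + 35.2(j1.9) + 1024| = |1020.4 + j66.88| = 1023
|L(j1.9)| = 1200 × 1200 / 1023 = 1408.2
20 log₁₀(1408.2) = 62.97 dB

63.0 dB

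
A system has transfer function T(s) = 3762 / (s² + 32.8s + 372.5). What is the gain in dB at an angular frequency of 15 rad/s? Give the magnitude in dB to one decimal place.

|(j15)² + 32.8(j15) + 372.5| = |147.5 + j492| = 513.6
|T(j15)| = 3762 / 513.6 = 7.3243
20 log₁₀(7.3243) = 17.30 dB

17.3 dB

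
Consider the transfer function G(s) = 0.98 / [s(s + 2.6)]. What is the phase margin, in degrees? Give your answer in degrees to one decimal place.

81.8°

Gain crossover: |G(jω)| = 1 at ω ≈ 0.373 rad/s.
∠G(j0.373) = −90° − arctan(0.373/2.6) ≈ -98.17°
PM = 180° + (-98.17°) = 81.83°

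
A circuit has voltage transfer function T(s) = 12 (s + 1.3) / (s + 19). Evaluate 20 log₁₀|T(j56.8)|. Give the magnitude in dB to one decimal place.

21.1 dB

|j56.8 + 1.3| = √(56.8² + 1.3²) = 56.81
|j56.8 + 19| = √(56.8² + 19²) = 59.89
|T(j56.8)| = 12 × 56.81 / 59.89 = 11.383
20 log₁₀(11.383) = 21.13 dB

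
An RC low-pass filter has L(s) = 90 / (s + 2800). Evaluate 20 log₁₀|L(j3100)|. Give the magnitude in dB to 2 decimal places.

-33.33 dB

|j3100 + 2800| = √(3100² + 2800²) = 4177
|L(j3100)| = 90 / 4177 = 0.021545
20 log₁₀(0.021545) = -33.333 dB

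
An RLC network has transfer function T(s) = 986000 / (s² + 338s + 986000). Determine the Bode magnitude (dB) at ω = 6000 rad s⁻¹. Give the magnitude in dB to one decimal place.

|(j6000)² + 338(j6000) + 986000| = |-3.5014e+07 + j2.028e+06| = 3.507e+07
|T(j6000)| = 986000 / 3.507e+07 = 0.028113
20 log₁₀(0.028113) = -31.02 dB

-31.0 dB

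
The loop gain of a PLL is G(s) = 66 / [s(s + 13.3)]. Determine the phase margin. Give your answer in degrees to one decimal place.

70.6 deg

Gain crossover: |G(jω)| = 1 at ω ≈ 4.68 rad/s.
∠G(j4.68) = −90° − arctan(4.68/13.3) ≈ -109.39°
PM = 180° + (-109.39°) = 70.61°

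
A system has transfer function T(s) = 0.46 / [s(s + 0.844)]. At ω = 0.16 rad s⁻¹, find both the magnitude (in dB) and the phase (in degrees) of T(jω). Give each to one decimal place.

|j0.16 + 0.844| = √(0.16² + 0.844²) = 0.859
|j0.16| = 0.16
|T(j0.16)| = 0.46 / (0.859 × 0.16) = 3.3468
20 log₁₀(3.3468) = 10.49 dB
∠(j0.16 + 0.844) = arctan(0.16/0.844) = 10.73°
∠(j0.16) = 90.00°
∠T(j0.16) = − (10.73° + 90.00°) = -100.73°

|T| = 10.5 dB, ∠T = -100.7°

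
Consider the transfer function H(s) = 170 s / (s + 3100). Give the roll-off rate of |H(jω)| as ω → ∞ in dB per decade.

0 dB/decade

With 1 zero and 1 pole, the high-frequency asymptotic slope is 20 × (1 − 1) = 0 dB/decade.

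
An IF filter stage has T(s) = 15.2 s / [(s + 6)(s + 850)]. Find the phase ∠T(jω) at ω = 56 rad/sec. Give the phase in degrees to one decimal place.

2.3°

∠(j56) = 90.00°
∠(j56 + 6) = arctan(56/6) = 83.88°
∠(j56 + 850) = arctan(56/850) = 3.77°
∠T(j56) = 90.00° − (83.88° + 3.77°) = 2.35°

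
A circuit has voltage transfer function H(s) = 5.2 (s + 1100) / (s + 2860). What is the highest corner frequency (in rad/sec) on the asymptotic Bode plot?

2860 rad/sec

Break frequencies occur at each pole and zero magnitude: 1100 rad/sec, 2860 rad/sec.
The highest is 2860 rad/sec.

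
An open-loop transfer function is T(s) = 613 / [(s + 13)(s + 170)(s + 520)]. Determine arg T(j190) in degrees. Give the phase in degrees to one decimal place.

∠(j190 + 13) = arctan(190/13) = 86.09°
∠(j190 + 170) = arctan(190/170) = 48.18°
∠(j190 + 520) = arctan(190/520) = 20.07°
∠T(j190) = − (86.09° + 48.18° + 20.07°) = -154.34°

-154.3°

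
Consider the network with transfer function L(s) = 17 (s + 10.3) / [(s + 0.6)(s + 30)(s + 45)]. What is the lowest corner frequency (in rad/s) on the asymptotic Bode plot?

Break frequencies occur at each pole and zero magnitude: 0.6 rad/s, 10.3 rad/s, 30 rad/s, 45 rad/s.
The lowest is 0.6 rad/s.

0.6 rad/s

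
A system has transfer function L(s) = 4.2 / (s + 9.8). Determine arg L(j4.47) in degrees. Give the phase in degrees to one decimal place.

-24.5°

∠(j4.47 + 9.8) = arctan(4.47/9.8) = 24.52°
∠L(j4.47) = −24.52° = -24.52°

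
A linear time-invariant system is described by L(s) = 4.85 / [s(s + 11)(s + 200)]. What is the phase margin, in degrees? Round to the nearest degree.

Gain crossover: |L(jω)| = 1 at ω ≈ 0.0022 rad/s.
∠L(j0.0022) = −90° − arctan(0.0022/11) − arctan(0.0022/200) ≈ -90.01°
PM = 180° + (-90.01°) = 89.99°

90°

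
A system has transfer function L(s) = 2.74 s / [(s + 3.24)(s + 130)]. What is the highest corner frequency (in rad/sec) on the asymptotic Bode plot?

Break frequencies occur at each pole and zero magnitude: 3.24 rad/sec, 130 rad/sec.
The highest is 130 rad/sec.

130 rad/sec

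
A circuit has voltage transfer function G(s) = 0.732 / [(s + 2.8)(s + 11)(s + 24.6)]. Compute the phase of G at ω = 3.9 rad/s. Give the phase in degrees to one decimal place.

∠(j3.9 + 2.8) = arctan(3.9/2.8) = 54.32°
∠(j3.9 + 11) = arctan(3.9/11) = 19.52°
∠(j3.9 + 24.6) = arctan(3.9/24.6) = 9.01°
∠G(j3.9) = − (54.32° + 19.52° + 9.01°) = -82.85°

-82.9°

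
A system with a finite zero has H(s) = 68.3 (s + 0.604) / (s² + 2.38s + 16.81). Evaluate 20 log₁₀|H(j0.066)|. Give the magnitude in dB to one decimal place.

|j0.066 + 0.604| = √(0.066² + 0.604²) = 0.6076
|(j0.066)² + 2.38(j0.066) + 16.81| = |16.806 + j0.15708| = 16.81
|H(j0.066)| = 68.3 × 0.6076 / 16.81 = 2.4692
20 log₁₀(2.4692) = 7.85 dB

7.9 dB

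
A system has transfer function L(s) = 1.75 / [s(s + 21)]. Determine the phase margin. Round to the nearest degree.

90°

Gain crossover: |L(jω)| = 1 at ω ≈ 0.0833 rad/sec.
∠L(j0.0833) = −90° − arctan(0.0833/21) ≈ -90.23°
PM = 180° + (-90.23°) = 89.77°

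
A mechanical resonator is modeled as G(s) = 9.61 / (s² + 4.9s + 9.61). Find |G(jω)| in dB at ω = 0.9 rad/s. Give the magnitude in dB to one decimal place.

|(j0.9)² + 4.9(j0.9) + 9.61| = |8.8 + j4.41| = 9.843
|G(j0.9)| = 9.61 / 9.843 = 0.97631
20 log₁₀(0.97631) = -0.21 dB

-0.2 dB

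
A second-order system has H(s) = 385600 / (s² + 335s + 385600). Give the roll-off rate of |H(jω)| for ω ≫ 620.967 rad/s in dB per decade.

With 0 zeros and 2 poles, the high-frequency asymptotic slope is 20 × (0 − 2) = -40 dB/decade.

-40 dB/decade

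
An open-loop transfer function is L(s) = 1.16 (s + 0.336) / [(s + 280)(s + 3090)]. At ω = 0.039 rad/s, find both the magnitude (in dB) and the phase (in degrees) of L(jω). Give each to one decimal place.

|j0.039 + 0.336| = √(0.039² + 0.336²) = 0.3383
|j0.039 + 280| = √(0.039² + 280²) = 280
|j0.039 + 3090| = √(0.039² + 3090²) = 3090
|L(j0.039)| = 1.16 × 0.3383 / (280 × 3090) = 4.5351e-07
20 log₁₀(4.5351e-07) = -126.87 dB
∠(j0.039 + 0.336) = arctan(0.039/0.336) = 6.62°
∠(j0.039 + 280) = arctan(0.039/280) = 0.01°
∠(j0.039 + 3090) = arctan(0.039/3090) = 0.00°
∠L(j0.039) = 6.62° − (0.01° + 0.00°) = 6.61°

|L| = -126.9 dB, ∠L = 6.6°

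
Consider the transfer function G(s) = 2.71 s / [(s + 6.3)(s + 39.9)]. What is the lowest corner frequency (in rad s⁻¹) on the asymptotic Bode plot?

Break frequencies occur at each pole and zero magnitude: 6.3 rad s⁻¹, 39.9 rad s⁻¹.
The lowest is 6.3 rad s⁻¹.

6.3 rad s⁻¹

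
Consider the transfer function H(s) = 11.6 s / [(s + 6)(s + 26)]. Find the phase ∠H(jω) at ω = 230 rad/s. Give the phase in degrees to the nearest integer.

-82°

∠(j230) = 90.00°
∠(j230 + 6) = arctan(230/6) = 88.51°
∠(j230 + 26) = arctan(230/26) = 83.55°
∠H(j230) = 90.00° − (88.51° + 83.55°) = -82.06°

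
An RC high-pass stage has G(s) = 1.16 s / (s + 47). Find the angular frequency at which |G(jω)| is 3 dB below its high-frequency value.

47 rad/sec

For a single-pole high-pass, the −3 dB point is at the pole: ω = 47 rad/sec.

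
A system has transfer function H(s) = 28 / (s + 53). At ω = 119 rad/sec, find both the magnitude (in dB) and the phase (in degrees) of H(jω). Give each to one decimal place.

|H| = -13.4 dB, ∠H = -66.0°

|j119 + 53| = √(119² + 53²) = 130.3
|H(j119)| = 28 / 130.3 = 0.21494
20 log₁₀(0.21494) = -13.35 dB
∠(j119 + 53) = arctan(119/53) = 65.99°
∠H(j119) = −65.99° = -65.99°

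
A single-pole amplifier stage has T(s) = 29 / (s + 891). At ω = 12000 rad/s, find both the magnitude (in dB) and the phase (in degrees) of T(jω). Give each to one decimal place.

|j12000 + 891| = √(12000² + 891²) = 1.203e+04
|T(j12000)| = 29 / 1.203e+04 = 0.00241
20 log₁₀(0.00241) = -52.36 dB
∠(j12000 + 891) = arctan(12000/891) = 85.75°
∠T(j12000) = −85.75° = -85.75°

|T| = -52.4 dB, ∠T = -85.8°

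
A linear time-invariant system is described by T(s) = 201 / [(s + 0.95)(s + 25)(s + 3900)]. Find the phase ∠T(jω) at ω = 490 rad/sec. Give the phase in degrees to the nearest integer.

∠(j490 + 0.95) = arctan(490/0.95) = 89.89°
∠(j490 + 25) = arctan(490/25) = 87.08°
∠(j490 + 3900) = arctan(490/3900) = 7.16°
∠T(j490) = − (89.89° + 87.08° + 7.16°) = -184.13°

-184°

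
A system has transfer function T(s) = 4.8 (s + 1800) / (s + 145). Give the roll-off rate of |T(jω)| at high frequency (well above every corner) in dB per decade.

With 1 zero and 1 pole, the high-frequency asymptotic slope is 20 × (1 − 1) = 0 dB/decade.

0 dB/decade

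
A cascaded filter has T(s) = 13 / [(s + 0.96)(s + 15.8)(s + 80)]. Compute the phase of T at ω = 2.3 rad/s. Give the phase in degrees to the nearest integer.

∠(j2.3 + 0.96) = arctan(2.3/0.96) = 67.34°
∠(j2.3 + 15.8) = arctan(2.3/15.8) = 8.28°
∠(j2.3 + 80) = arctan(2.3/80) = 1.65°
∠T(j2.3) = − (67.34° + 8.28° + 1.65°) = -77.27°

-77°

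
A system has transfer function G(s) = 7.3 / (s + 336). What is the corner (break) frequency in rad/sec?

The single real pole at s = −336 gives a corner at ω = 336 rad/sec.

336 rad/sec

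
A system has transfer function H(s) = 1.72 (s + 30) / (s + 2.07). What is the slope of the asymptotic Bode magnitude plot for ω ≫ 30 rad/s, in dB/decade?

0 dB/decade

With 1 zero and 1 pole, the high-frequency asymptotic slope is 20 × (1 − 1) = 0 dB/decade.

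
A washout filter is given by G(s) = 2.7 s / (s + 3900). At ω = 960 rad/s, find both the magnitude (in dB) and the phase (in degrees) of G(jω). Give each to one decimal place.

|j960| = 960
|j960 + 3900| = √(960² + 3900²) = 4016
|G(j960)| = 2.7 × 960 / 4016 = 0.64535
20 log₁₀(0.64535) = -3.80 dB
∠(j960) = 90.00°
∠(j960 + 3900) = arctan(960/3900) = 13.83°
∠G(j960) = 90.00° − 13.83° = 76.17°

|G| = -3.8 dB, ∠G = 76.2°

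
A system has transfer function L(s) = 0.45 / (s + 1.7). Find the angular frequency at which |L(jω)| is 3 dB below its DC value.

For a single-pole low-pass, the −3 dB point is at the pole: ω = 1.7 rad/s.

1.7 rad/s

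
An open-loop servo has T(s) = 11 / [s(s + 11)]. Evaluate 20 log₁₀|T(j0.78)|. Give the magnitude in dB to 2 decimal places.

2.14 dB

|j0.78 + 11| = √(0.78² + 11²) = 11.03
|j0.78| = 0.78
|T(j0.78)| = 11 / (11.03 × 0.78) = 1.2788
20 log₁₀(1.2788) = 2.136 dB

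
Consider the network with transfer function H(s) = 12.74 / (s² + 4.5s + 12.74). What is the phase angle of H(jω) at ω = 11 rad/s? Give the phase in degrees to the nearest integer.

∠[(j11)² + 4.5(j11) + 12.74] = ∠[-108.26 + j49.5] = 155.43°
∠H(j11) = −155.43° = -155.43°

-155°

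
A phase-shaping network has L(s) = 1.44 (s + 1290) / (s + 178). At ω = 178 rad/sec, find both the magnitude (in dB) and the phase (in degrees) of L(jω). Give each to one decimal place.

|j178 + 1290| = √(178² + 1290²) = 1302
|j178 + 178| = √(178² + 178²) = 251.7
|L(j178)| = 1.44 × 1302 / 251.7 = 7.4493
20 log₁₀(7.4493) = 17.44 dB
∠(j178 + 1290) = arctan(178/1290) = 7.86°
∠(j178 + 178) = arctan(178/178) = 45.00°
∠L(j178) = 7.86° − 45.00° = -37.14°

|L| = 17.4 dB, ∠L = -37.1 deg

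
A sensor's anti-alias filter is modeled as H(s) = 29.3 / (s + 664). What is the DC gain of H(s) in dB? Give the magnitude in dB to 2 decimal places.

H(0) = 29.3 / 664 = 0.044127
20 log₁₀(0.044127) = -27.106 dB

-27.11 dB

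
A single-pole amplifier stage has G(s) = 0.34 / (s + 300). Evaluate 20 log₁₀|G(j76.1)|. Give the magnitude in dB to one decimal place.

-59.2 dB

|j76.1 + 300| = √(76.1² + 300²) = 309.5
|G(j76.1)| = 0.34 / 309.5 = 0.0010985
20 log₁₀(0.0010985) = -59.18 dB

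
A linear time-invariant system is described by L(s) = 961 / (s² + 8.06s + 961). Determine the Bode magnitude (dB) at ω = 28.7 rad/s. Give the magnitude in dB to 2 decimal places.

|(j28.7)² + 8.06(j28.7) + 961| = |137.31 + j231.32| = 269
|L(j28.7)| = 961 / 269 = 3.5724
20 log₁₀(3.5724) = 11.059 dB

11.06 dB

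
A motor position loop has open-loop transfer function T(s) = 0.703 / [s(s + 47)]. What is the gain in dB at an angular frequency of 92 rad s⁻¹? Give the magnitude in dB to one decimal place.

|j92 + 47| = √(92² + 47²) = 103.3
|j92| = 92
|T(j92)| = 0.703 / (103.3 × 92) = 7.3965e-05
20 log₁₀(7.3965e-05) = -82.62 dB

-82.6 dB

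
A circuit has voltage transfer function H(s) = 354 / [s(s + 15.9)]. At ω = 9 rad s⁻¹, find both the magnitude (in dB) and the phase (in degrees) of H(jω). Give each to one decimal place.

|H| = 6.7 dB, ∠H = -119.5°

|j9 + 15.9| = √(9² + 15.9²) = 18.27
|j9| = 9
|H(j9)| = 354 / (18.27 × 9) = 2.1528
20 log₁₀(2.1528) = 6.66 dB
∠(j9 + 15.9) = arctan(9/15.9) = 29.51°
∠(j9) = 90.00°
∠H(j9) = − (29.51° + 90.00°) = -119.51°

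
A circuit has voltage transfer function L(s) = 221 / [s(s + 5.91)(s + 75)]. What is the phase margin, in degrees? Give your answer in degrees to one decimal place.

Gain crossover: |L(jω)| = 1 at ω ≈ 0.497 rad/sec.
∠L(j0.497) = −90° − arctan(0.497/5.91) − arctan(0.497/75) ≈ -95.18°
PM = 180° + (-95.18°) = 84.82°

84.8°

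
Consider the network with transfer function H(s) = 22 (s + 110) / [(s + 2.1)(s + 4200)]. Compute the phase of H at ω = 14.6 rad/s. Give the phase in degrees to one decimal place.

-74.5°

∠(j14.6 + 110) = arctan(14.6/110) = 7.56°
∠(j14.6 + 2.1) = arctan(14.6/2.1) = 81.81°
∠(j14.6 + 4200) = arctan(14.6/4200) = 0.20°
∠H(j14.6) = 7.56° − (81.81° + 0.20°) = -74.45°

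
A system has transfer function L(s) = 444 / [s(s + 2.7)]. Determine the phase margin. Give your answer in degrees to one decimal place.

Gain crossover: |L(jω)| = 1 at ω ≈ 21 rad/sec.
∠L(j21) = −90° − arctan(21/2.7) ≈ -172.67°
PM = 180° + (-172.67°) = 7.33°

7.3°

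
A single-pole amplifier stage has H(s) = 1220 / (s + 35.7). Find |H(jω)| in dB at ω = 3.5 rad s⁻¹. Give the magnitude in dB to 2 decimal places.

30.63 dB

|j3.5 + 35.7| = √(3.5² + 35.7²) = 35.87
|H(j3.5)| = 1220 / 35.87 = 34.011
20 log₁₀(34.011) = 30.632 dB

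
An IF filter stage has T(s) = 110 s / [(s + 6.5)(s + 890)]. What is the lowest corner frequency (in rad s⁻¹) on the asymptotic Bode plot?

6.5 rad s⁻¹

Break frequencies occur at each pole and zero magnitude: 6.5 rad s⁻¹, 890 rad s⁻¹.
The lowest is 6.5 rad s⁻¹.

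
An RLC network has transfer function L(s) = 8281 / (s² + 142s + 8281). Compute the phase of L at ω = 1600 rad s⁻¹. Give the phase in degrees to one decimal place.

∠[(j1600)² + 142(j1600) + 8281] = ∠[-2.5517e+06 + j2.272e+05] = 174.91°
∠L(j1600) = −174.91° = -174.91°

-174.9°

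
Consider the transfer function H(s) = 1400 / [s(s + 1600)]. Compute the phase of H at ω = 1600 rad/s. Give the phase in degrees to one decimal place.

∠(j1600 + 1600) = arctan(1600/1600) = 45.00°
∠(j1600) = 90.00°
∠H(j1600) = − (45.00° + 90.00°) = -135.00°

-135.0 deg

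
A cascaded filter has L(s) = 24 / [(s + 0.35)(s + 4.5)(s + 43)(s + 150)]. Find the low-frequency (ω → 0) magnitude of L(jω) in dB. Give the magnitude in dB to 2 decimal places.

L(0) = 24 / (0.35 × 4.5 × 43 × 150) = 0.0023625
20 log₁₀(0.0023625) = -52.533 dB

-52.53 dB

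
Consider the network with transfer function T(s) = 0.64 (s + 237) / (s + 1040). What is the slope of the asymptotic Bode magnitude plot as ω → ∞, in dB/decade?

0 dB/decade

With 1 zero and 1 pole, the high-frequency asymptotic slope is 20 × (1 − 1) = 0 dB/decade.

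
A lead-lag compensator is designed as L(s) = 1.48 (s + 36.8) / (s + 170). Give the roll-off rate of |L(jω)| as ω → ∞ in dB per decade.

With 1 zero and 1 pole, the high-frequency asymptotic slope is 20 × (1 − 1) = 0 dB/decade.

0 dB/decade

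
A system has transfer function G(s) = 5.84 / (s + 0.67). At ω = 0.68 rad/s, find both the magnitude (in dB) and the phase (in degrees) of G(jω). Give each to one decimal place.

|j0.68 + 0.67| = √(0.68² + 0.67²) = 0.9546
|G(j0.68)| = 5.84 / 0.9546 = 6.1176
20 log₁₀(6.1176) = 15.73 dB
∠(j0.68 + 0.67) = arctan(0.68/0.67) = 45.42°
∠G(j0.68) = −45.42° = -45.42°

|G| = 15.7 dB, ∠G = -45.4 deg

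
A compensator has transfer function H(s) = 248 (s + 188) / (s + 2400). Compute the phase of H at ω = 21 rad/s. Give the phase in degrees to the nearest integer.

∠(j21 + 188) = arctan(21/188) = 6.37°
∠(j21 + 2400) = arctan(21/2400) = 0.50°
∠H(j21) = 6.37° − 0.50° = 5.87°

6 deg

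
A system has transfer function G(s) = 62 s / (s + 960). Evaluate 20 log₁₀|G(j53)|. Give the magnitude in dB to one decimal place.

|j53| = 53
|j53 + 960| = √(53² + 960²) = 961.5
|G(j53)| = 62 × 53 / 961.5 = 3.4177
20 log₁₀(3.4177) = 10.67 dB

10.7 dB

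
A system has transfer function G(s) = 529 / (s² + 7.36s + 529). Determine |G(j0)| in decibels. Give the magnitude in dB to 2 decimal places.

0.00 dB

G(0) = 529 / 529 = 1
20 log₁₀(1) = 0.000 dB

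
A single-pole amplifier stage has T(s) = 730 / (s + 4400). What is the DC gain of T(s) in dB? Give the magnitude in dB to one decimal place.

-15.6 dB

T(0) = 730 / 4400 = 0.16591
20 log₁₀(0.16591) = -15.60 dB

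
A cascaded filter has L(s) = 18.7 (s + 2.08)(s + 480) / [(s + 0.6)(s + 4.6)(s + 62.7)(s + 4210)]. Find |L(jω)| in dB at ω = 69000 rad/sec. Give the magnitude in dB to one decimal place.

-168.1 dB

|j69000 + 2.08| = √(69000² + 2.08²) = 6.9e+04
|j69000 + 480| = √(69000² + 480²) = 6.9e+04
|j69000 + 0.6| = √(69000² + 0.6²) = 6.9e+04
|j69000 + 4.6| = √(69000² + 4.6²) = 6.9e+04
|j69000 + 62.7| = √(69000² + 62.7²) = 6.9e+04
|j69000 + 4210| = √(69000² + 4210²) = 6.913e+04
|L(j69000)| = 18.7 × 6.9e+04 × 6.9e+04 / (6.9e+04 × 6.9e+04 × 6.9e+04 × 6.913e+04) = 3.9205e-09
20 log₁₀(3.9205e-09) = -168.13 dB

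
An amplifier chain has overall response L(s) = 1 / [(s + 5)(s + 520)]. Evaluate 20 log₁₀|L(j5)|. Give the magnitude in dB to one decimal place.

|j5 + 5| = √(5² + 5²) = 7.071
|j5 + 520| = √(5² + 520²) = 520
|L(j5)| = 1 / (7.071 × 520) = 0.00027195
20 log₁₀(0.00027195) = -71.31 dB

-71.3 dB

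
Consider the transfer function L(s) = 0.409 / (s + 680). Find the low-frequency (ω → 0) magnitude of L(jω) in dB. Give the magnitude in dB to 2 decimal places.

L(0) = 0.409 / 680 = 0.00060147
20 log₁₀(0.00060147) = -64.416 dB

-64.42 dB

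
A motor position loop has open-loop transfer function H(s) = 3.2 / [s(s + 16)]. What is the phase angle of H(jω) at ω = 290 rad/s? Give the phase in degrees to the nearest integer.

∠(j290 + 16) = arctan(290/16) = 86.84°
∠(j290) = 90.00°
∠H(j290) = − (86.84° + 90.00°) = -176.84°

-177°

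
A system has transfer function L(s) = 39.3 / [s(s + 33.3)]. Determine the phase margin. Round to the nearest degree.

Gain crossover: |L(jω)| = 1 at ω ≈ 1.18 rad/sec.
∠L(j1.18) = −90° − arctan(1.18/33.3) ≈ -92.03°
PM = 180° + (-92.03°) = 87.97°

88 deg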